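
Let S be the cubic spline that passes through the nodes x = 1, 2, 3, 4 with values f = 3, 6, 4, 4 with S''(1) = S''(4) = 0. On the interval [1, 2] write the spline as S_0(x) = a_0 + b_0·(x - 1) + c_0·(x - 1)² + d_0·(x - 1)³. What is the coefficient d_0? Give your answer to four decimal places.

-1.4667

With σ_i denoting the second derivative at x_i, h_i = 1, 1, 1, and Δ_i = (y_(i+1) − y_i)/h_i = 3, -2, 0:
  1·σ_0 + 4·σ_1 + 1·σ_2 = 6(Δ_1 - Δ_0) = -30
  1·σ_1 + 4·σ_2 + 1·σ_3 = 6(Δ_2 - Δ_1) = 12
Natural end conditions: σ_0 = σ_3 = 0.
Forward elimination and back-substitution give σ_0 = 0, σ_1 = -44/5, σ_2 = 26/5, σ_3 = 0.
On [1, 2], with S_0(x) = a_0 + b_0·(x - 1) + c_0·(x - 1)² + d_0·(x - 1)³: c_0 = σ_0/2 = 0, d_0 = (σ_1 - σ_0)/(6h_0) = -22/15, b_0 = Δ_0 - h_0(2σ_0 + σ_1)/6 = 67/15.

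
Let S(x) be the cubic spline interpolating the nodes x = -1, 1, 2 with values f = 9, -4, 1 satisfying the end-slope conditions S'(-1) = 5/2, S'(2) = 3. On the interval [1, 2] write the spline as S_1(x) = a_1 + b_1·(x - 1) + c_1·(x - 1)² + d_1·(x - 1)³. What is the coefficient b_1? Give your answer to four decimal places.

Write M_i for S''(x_i). With h_i = 2, 1 and divided differences Δ_i = -13/2, 5, the continuity of S' gives the tridiagonal system
  2·M_0 + 6·M_1 + 1·M_2 = 6(Δ_1 - Δ_0) = 69
Clamped end conditions give two more equations: 2h_0·M_0 + h_0·M_1 = 6(Δ_0 - S'(-1)) = -54 and h_1·M_1 + 2h_1·M_2 = 6(S'(2) - Δ_1) = -12.
Hence M_0 = -149/6, M_1 = 68/3, M_2 = -52/3.
On [1, 2], with S_1(x) = a_1 + b_1·(x - 1) + c_1·(x - 1)² + d_1·(x - 1)³: c_1 = M_1/2 = 34/3, d_1 = (M_2 - M_1)/(6h_1) = -20/3, b_1 = Δ_1 - h_1(2M_1 + M_2)/6 = 1/3.

0.3333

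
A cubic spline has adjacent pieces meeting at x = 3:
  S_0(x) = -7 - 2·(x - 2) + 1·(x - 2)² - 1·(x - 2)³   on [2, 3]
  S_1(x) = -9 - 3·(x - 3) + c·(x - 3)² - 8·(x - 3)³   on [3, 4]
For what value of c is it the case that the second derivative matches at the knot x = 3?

-2

S_0''(x) = 2 - 6·(x - 2), so S_0''(3) = -4. On the right, S_1''(3) = 2c, so c = -2.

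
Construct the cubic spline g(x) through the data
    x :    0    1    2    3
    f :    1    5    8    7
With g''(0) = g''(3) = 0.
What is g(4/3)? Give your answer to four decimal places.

Put M_i = g'' at the i-th knot. Here h = (1, 1, 1) and Δ = (4, 3, -1), so the interior equations h_(i-1)·M_(i-1) + 2(h_(i-1)+h_i)·M_i + h_i·M_(i+1) = 6(Δ_i − Δ_(i-1)) read
  1·M_0 + 4·M_1 + 1·M_2 = 6(Δ_1 - Δ_0) = -6
  1·M_1 + 4·M_2 + 1·M_3 = 6(Δ_2 - Δ_1) = -24
Natural end conditions: M_0 = M_3 = 0.
Forward elimination and back-substitution give M_0 = 0, M_1 = 0, M_2 = -6, M_3 = 0.
On [1, 2], g(x) = 5 + 4·(x - 1) + 0·(x - 1)² - 1·(x - 1)³.
With (x - 1) = 1/3: g(4/3) = 170/27.

6.2963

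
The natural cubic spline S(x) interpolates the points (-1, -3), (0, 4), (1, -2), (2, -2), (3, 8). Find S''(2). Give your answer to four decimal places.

12.1071

Put M_i = S'' at the i-th knot. Here h = (1, 1, 1, 1) and Δ = (7, -6, 0, 10), so the interior equations h_(i-1)·M_(i-1) + 2(h_(i-1)+h_i)·M_i + h_i·M_(i+1) = 6(Δ_i − Δ_(i-1)) read
  1·M_0 + 4·M_1 + 1·M_2 = 6(Δ_1 - Δ_0) = -78
  1·M_1 + 4·M_2 + 1·M_3 = 6(Δ_2 - Δ_1) = 36
  1·M_2 + 4·M_3 + 1·M_4 = 6(Δ_3 - Δ_2) = 60
Natural end conditions: M_0 = M_4 = 0.
Solving: M_0 = 0, M_1 = -627/28, M_2 = 81/7, M_3 = 339/28, M_4 = 0.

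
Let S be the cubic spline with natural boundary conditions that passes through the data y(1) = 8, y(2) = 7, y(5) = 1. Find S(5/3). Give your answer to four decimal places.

Let m_i = S''(x_i). Step sizes h_i = 1, 3; slopes of the chords Δ_i = (y_(i+1) - y_i)/h_i = -1, -2.
  1·m_0 + 8·m_1 + 3·m_2 = 6(Δ_1 - Δ_0) = -6
Natural end conditions: m_0 = m_2 = 0.
Solving: m_0 = 0, m_1 = -3/4, m_2 = 0.
On [1, 2], S(t) = 8 - 7/8·(t - 1) + 0·(t - 1)² - 1/8·(t - 1)³.
With (t - 1) = 2/3: S(5/3) = 797/108.

7.3796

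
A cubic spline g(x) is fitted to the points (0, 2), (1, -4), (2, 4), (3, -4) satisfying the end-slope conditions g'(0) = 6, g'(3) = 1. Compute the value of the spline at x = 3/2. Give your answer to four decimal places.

Write σ_i for g''(x_i). With h_i = 1, 1, 1 and divided differences Δ_i = -6, 8, -8, the continuity of g' gives the tridiagonal system
  1·σ_0 + 4·σ_1 + 1·σ_2 = 6(Δ_1 - Δ_0) = 84
  1·σ_1 + 4·σ_2 + 1·σ_3 = 6(Δ_2 - Δ_1) = -96
Clamped end conditions give two more equations: 2h_0·σ_0 + h_0·σ_1 = 6(Δ_0 - g'(0)) = -72 and h_2·σ_2 + 2h_2·σ_3 = 6(g'(3) - Δ_2) = 54.
Forward elimination and back-substitution give σ_0 = -902/15, σ_1 = 724/15, σ_2 = -734/15, σ_3 = 772/15.
On [1, 2], g(x) = -4 + 1/15·(x - 1) + 362/15·(x - 1)² - 81/5·(x - 1)³.
With (x - 1) = 1/2: g(3/2) = 1/24.

0.0417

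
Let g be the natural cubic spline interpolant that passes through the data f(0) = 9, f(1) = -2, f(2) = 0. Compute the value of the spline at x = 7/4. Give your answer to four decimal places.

With m_i denoting the second derivative at x_i, h_i = 1, 1, and Δ_i = (y_(i+1) − y_i)/h_i = -11, 2:
  1·m_0 + 4·m_1 + 1·m_2 = 6(Δ_1 - Δ_0) = 78
Natural end conditions: m_0 = m_2 = 0.
Solving: m_0 = 0, m_1 = 39/2, m_2 = 0.
On [1, 2], g(x) = -2 - 9/2·(x - 1) + 39/4·(x - 1)² - 13/4·(x - 1)³.
With (x - 1) = 3/4: g(7/4) = -323/256.

-1.2617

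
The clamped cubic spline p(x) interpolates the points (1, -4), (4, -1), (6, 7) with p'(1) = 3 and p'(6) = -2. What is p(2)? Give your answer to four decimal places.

-2.8222

Let M_i = p''(x_i). Step sizes h_i = 3, 2; slopes of the chords Δ_i = (y_(i+1) - y_i)/h_i = 1, 4.
  3·M_0 + 10·M_1 + 2·M_2 = 6(Δ_1 - Δ_0) = 18
Clamped end conditions give two more equations: 2h_0·M_0 + h_0·M_1 = 6(Δ_0 - p'(1)) = -12 and h_1·M_1 + 2h_1·M_2 = 6(p'(6) - Δ_1) = -36.
Forward elimination and back-substitution give M_0 = -24/5, M_1 = 28/5, M_2 = -59/5.
On [1, 4], p(x) = -4 + 3·(x - 1) - 12/5·(x - 1)² + 26/45·(x - 1)³.
With (x - 1) = 1: p(2) = -127/45.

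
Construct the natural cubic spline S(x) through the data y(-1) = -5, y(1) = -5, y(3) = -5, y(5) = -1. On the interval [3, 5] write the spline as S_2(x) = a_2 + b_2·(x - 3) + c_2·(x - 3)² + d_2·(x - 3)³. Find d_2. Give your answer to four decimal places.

Write σ_i for S''(x_i). With h_i = 2, 2, 2 and divided differences Δ_i = 0, 0, 2, the continuity of S' gives the tridiagonal system
  2·σ_0 + 8·σ_1 + 2·σ_2 = 6(Δ_1 - Δ_0) = 0
  2·σ_1 + 8·σ_2 + 2·σ_3 = 6(Δ_2 - Δ_1) = 12
Natural end conditions: σ_0 = σ_3 = 0.
Forward elimination and back-substitution give σ_0 = 0, σ_1 = -2/5, σ_2 = 8/5, σ_3 = 0.
On [3, 5], with S_2(x) = a_2 + b_2·(x - 3) + c_2·(x - 3)² + d_2·(x - 3)³: c_2 = σ_2/2 = 4/5, d_2 = (σ_3 - σ_2)/(6h_2) = -2/15, b_2 = Δ_2 - h_2(2σ_2 + σ_3)/6 = 14/15.

-0.1333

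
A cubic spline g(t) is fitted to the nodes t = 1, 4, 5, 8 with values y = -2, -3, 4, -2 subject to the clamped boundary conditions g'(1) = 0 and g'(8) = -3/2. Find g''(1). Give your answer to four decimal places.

Put M_i = g'' at the i-th knot. Here h = (3, 1, 3) and Δ = (-1/3, 7, -2), so the interior equations h_(i-1)·M_(i-1) + 2(h_(i-1)+h_i)·M_i + h_i·M_(i+1) = 6(Δ_i − Δ_(i-1)) read
  3·M_0 + 8·M_1 + 1·M_2 = 6(Δ_1 - Δ_0) = 44
  1·M_1 + 8·M_2 + 3·M_3 = 6(Δ_2 - Δ_1) = -54
Clamped end conditions give two more equations: 2h_0·M_0 + h_0·M_1 = 6(Δ_0 - g'(1)) = -2 and h_2·M_2 + 2h_2·M_3 = 6(g'(8) - Δ_2) = 3.
Solving: M_0 = -751/165, M_1 = 464/55, M_2 = -541/55, M_3 = 298/55.

-4.5515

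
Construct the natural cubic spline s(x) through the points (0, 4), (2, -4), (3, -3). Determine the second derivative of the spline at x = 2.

5

Write M_i for s''(x_i). With h_i = 2, 1 and divided differences Δ_i = -4, 1, the continuity of s' gives the tridiagonal system
  2·M_0 + 6·M_1 + 1·M_2 = 6(Δ_1 - Δ_0) = 30
Natural end conditions: M_0 = M_2 = 0.
Solving the tridiagonal system: M_0 = 0, M_1 = 5, M_2 = 0.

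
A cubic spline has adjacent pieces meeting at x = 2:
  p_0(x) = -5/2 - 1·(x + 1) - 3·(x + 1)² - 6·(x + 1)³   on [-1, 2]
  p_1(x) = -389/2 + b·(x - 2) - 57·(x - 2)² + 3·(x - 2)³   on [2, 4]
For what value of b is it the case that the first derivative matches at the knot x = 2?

-181

p_0'(x) = -1 - 6·(x + 1) - 18·(x + 1)², so p_0'(2) = -181. On the right, p_1'(2) = b, so b = -181.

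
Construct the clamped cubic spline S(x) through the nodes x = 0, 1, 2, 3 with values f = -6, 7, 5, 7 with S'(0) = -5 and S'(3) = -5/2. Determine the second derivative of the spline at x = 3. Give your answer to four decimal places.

Write M_i for S''(x_i). With h_i = 1, 1, 1 and divided differences Δ_i = 13, -2, 2, the continuity of S' gives the tridiagonal system
  1·M_0 + 4·M_1 + 1·M_2 = 6(Δ_1 - Δ_0) = -90
  1·M_1 + 4·M_2 + 1·M_3 = 6(Δ_2 - Δ_1) = 24
Clamped end conditions give two more equations: 2h_0·M_0 + h_0·M_1 = 6(Δ_0 - S'(0)) = 108 and h_2·M_2 + 2h_2·M_3 = 6(S'(3) - Δ_2) = -27.
Forward elimination and back-substitution give M_0 = 1171/15, M_1 = -722/15, M_2 = 367/15, M_3 = -386/15.

-25.7333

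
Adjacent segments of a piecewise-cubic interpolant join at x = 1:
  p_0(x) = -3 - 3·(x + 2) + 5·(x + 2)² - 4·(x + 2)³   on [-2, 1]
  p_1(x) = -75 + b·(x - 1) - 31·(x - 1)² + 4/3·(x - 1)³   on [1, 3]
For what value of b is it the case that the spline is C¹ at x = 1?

p_0'(x) = -3 + 10·(x + 2) - 12·(x + 2)², so p_0'(1) = -81. On the right, p_1'(1) = b, so b = -81.

-81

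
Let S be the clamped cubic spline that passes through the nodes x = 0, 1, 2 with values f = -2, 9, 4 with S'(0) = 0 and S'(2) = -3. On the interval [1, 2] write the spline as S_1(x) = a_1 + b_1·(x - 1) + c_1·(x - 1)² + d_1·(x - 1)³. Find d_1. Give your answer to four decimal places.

12.2500

Write M_i for S''(x_i). With h_i = 1, 1 and divided differences Δ_i = 11, -5, the continuity of S' gives the tridiagonal system
  1·M_0 + 4·M_1 + 1·M_2 = 6(Δ_1 - Δ_0) = -96
Clamped end conditions give two more equations: 2h_0·M_0 + h_0·M_1 = 6(Δ_0 - S'(0)) = 66 and h_1·M_1 + 2h_1·M_2 = 6(S'(2) - Δ_1) = 12.
Forward elimination and back-substitution give M_0 = 111/2, M_1 = -45, M_2 = 57/2.
On [1, 2], with S_1(x) = a_1 + b_1·(x - 1) + c_1·(x - 1)² + d_1·(x - 1)³: c_1 = M_1/2 = -45/2, d_1 = (M_2 - M_1)/(6h_1) = 49/4, b_1 = Δ_1 - h_1(2M_1 + M_2)/6 = 21/4.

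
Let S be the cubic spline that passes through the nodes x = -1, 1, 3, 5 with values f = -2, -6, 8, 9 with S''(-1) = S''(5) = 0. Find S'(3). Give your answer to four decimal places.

5.1667

Let σ_i = S''(x_i). Step sizes h_i = 2, 2, 2; slopes of the chords Δ_i = (y_(i+1) - y_i)/h_i = -2, 7, 1/2.
  2·σ_0 + 8·σ_1 + 2·σ_2 = 6(Δ_1 - Δ_0) = 54
  2·σ_1 + 8·σ_2 + 2·σ_3 = 6(Δ_2 - Δ_1) = -39
Natural end conditions: σ_0 = σ_3 = 0.
Solving: σ_0 = 0, σ_1 = 17/2, σ_2 = -7, σ_3 = 0.
On [3, 5], S'(x) = b_2 + 2c_2·(x - 3) + 3d_2·(x - 3)² with b_2 = Δ_2 - h_2(2σ_2 + σ_3)/6 = 31/6, c_2 = σ_2/2 = -7/2, d_2 = (σ_3 - σ_2)/(6h_2) = 7/12. So S'(3) = 31/6.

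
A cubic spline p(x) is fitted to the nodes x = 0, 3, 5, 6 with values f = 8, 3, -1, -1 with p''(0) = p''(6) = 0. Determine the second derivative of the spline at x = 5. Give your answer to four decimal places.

2.2143

Let M_i = p''(x_i). Step sizes h_i = 3, 2, 1; slopes of the chords Δ_i = (y_(i+1) - y_i)/h_i = -5/3, -2, 0.
  3·M_0 + 10·M_1 + 2·M_2 = 6(Δ_1 - Δ_0) = -2
  2·M_1 + 6·M_2 + 1·M_3 = 6(Δ_2 - Δ_1) = 12
Natural end conditions: M_0 = M_3 = 0.
Hence M_0 = 0, M_1 = -9/14, M_2 = 31/14, M_3 = 0.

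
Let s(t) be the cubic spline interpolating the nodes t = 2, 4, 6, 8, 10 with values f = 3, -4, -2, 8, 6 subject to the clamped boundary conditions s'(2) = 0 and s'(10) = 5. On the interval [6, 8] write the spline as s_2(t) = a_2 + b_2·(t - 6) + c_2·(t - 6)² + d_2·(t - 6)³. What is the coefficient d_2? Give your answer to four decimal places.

-1.0915

Put σ_i = s'' at the i-th knot. Here h = (2, 2, 2, 2) and Δ = (-7/2, 1, 5, -1), so the interior equations h_(i-1)·σ_(i-1) + 2(h_(i-1)+h_i)·σ_i + h_i·σ_(i+1) = 6(Δ_i − Δ_(i-1)) read
  2·σ_0 + 8·σ_1 + 2·σ_2 = 6(Δ_1 - Δ_0) = 27
  2·σ_1 + 8·σ_2 + 2·σ_3 = 6(Δ_2 - Δ_1) = 24
  2·σ_2 + 8·σ_3 + 2·σ_4 = 6(Δ_3 - Δ_2) = -36
Clamped end conditions give two more equations: 2h_0·σ_0 + h_0·σ_1 = 6(Δ_0 - s'(2)) = -21 and h_3·σ_3 + 2h_3·σ_4 = 6(s'(10) - Δ_3) = 36.
Forward elimination and back-substitution give σ_0 = -821/112, σ_1 = 233/56, σ_2 = 67/16, σ_3 = -499/56, σ_4 = 1507/112.
On [6, 8], with s_2(t) = a_2 + b_2·(t - 6) + c_2·(t - 6)² + d_2·(t - 6)³: c_2 = σ_2/2 = 67/32, d_2 = (σ_3 - σ_2)/(6h_2) = -489/448, b_2 = Δ_2 - h_2(2σ_2 + σ_3)/6 = 145/28.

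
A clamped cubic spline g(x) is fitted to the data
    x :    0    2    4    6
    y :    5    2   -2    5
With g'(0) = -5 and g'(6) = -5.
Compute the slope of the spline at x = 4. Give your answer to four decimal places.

Write M_i for g''(x_i). With h_i = 2, 2, 2 and divided differences Δ_i = -3/2, -2, 7/2, the continuity of g' gives the tridiagonal system
  2·M_0 + 8·M_1 + 2·M_2 = 6(Δ_1 - Δ_0) = -3
  2·M_1 + 8·M_2 + 2·M_3 = 6(Δ_2 - Δ_1) = 33
Clamped end conditions give two more equations: 2h_0·M_0 + h_0·M_1 = 6(Δ_0 - g'(0)) = 21 and h_2·M_2 + 2h_2·M_3 = 6(g'(6) - Δ_2) = -51.
Solving the tridiagonal system: M_0 = 38/5, M_1 = -47/10, M_2 = 97/10, M_3 = -88/5.
On [4, 6], g'(x) = b_2 + 2c_2·(x - 4) + 3d_2·(x - 4)² with b_2 = Δ_2 - h_2(2M_2 + M_3)/6 = 29/10, c_2 = M_2/2 = 97/20, d_2 = (M_3 - M_2)/(6h_2) = -91/40. So g'(4) = 29/10.

2.9000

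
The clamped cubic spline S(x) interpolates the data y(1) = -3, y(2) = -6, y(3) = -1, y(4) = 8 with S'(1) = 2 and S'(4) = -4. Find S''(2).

Let σ_i = S''(x_i). Step sizes h_i = 1, 1, 1; slopes of the chords Δ_i = (y_(i+1) - y_i)/h_i = -3, 5, 9.
  1·σ_0 + 4·σ_1 + 1·σ_2 = 6(Δ_1 - Δ_0) = 48
  1·σ_1 + 4·σ_2 + 1·σ_3 = 6(Δ_2 - Δ_1) = 24
Clamped end conditions give two more equations: 2h_0·σ_0 + h_0·σ_1 = 6(Δ_0 - S'(1)) = -30 and h_2·σ_2 + 2h_2·σ_3 = 6(S'(4) - Δ_2) = -78.
Hence σ_0 = -22, σ_1 = 14, σ_2 = 14, σ_3 = -46.

14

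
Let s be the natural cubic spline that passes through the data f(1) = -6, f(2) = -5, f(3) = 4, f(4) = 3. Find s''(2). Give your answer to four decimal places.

Put M_i = s'' at the i-th knot. Here h = (1, 1, 1) and Δ = (1, 9, -1), so the interior equations h_(i-1)·M_(i-1) + 2(h_(i-1)+h_i)·M_i + h_i·M_(i+1) = 6(Δ_i − Δ_(i-1)) read
  1·M_0 + 4·M_1 + 1·M_2 = 6(Δ_1 - Δ_0) = 48
  1·M_1 + 4·M_2 + 1·M_3 = 6(Δ_2 - Δ_1) = -60
Natural end conditions: M_0 = M_3 = 0.
Hence M_0 = 0, M_1 = 84/5, M_2 = -96/5, M_3 = 0.

16.8000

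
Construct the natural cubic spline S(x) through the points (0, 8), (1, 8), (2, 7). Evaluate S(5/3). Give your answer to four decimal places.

7.4074

With m_i denoting the second derivative at x_i, h_i = 1, 1, and Δ_i = (y_(i+1) − y_i)/h_i = 0, -1:
  1·m_0 + 4·m_1 + 1·m_2 = 6(Δ_1 - Δ_0) = -6
Natural end conditions: m_0 = m_2 = 0.
Forward elimination and back-substitution give m_0 = 0, m_1 = -3/2, m_2 = 0.
On [1, 2], S(x) = 8 - 1/2·(x - 1) - 3/4·(x - 1)² + 1/4·(x - 1)³.
With (x - 1) = 2/3: S(5/3) = 200/27.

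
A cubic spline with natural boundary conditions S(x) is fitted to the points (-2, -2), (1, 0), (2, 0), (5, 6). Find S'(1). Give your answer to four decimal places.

With M_i denoting the second derivative at x_i, h_i = 3, 1, 3, and Δ_i = (y_(i+1) − y_i)/h_i = 2/3, 0, 2:
  3·M_0 + 8·M_1 + 1·M_2 = 6(Δ_1 - Δ_0) = -4
  1·M_1 + 8·M_2 + 3·M_3 = 6(Δ_2 - Δ_1) = 12
Natural end conditions: M_0 = M_3 = 0.
Solving the tridiagonal system: M_0 = 0, M_1 = -44/63, M_2 = 100/63, M_3 = 0.
On [1, 2], S'(x) = b_1 + 2c_1·(x - 1) + 3d_1·(x - 1)² with b_1 = Δ_1 - h_1(2M_1 + M_2)/6 = -2/63, c_1 = M_1/2 = -22/63, d_1 = (M_2 - M_1)/(6h_1) = 8/21. So S'(1) = -2/63.

-0.0317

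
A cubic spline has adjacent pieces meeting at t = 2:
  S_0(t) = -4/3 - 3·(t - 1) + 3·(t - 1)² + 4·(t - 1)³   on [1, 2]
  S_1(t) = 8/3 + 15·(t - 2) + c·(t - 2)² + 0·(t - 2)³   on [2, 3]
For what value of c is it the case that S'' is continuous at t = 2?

15

S_0''(t) = 6 + 24·(t - 1), so S_0''(2) = 30. On the right, S_1''(2) = 2c, so c = 15.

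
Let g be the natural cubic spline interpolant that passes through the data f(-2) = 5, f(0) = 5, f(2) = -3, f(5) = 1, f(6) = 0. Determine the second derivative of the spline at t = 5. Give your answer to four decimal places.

Put m_i = g'' at the i-th knot. Here h = (2, 2, 3, 1) and Δ = (0, -4, 4/3, -1), so the interior equations h_(i-1)·m_(i-1) + 2(h_(i-1)+h_i)·m_i + h_i·m_(i+1) = 6(Δ_i − Δ_(i-1)) read
  2·m_0 + 8·m_1 + 2·m_2 = 6(Δ_1 - Δ_0) = -24
  2·m_1 + 10·m_2 + 3·m_3 = 6(Δ_2 - Δ_1) = 32
  3·m_2 + 8·m_3 + 1·m_4 = 6(Δ_3 - Δ_2) = -14
Natural end conditions: m_0 = m_4 = 0.
Hence m_0 = 0, m_1 = -575/134, m_2 = 346/67, m_3 = -247/67, m_4 = 0.

-3.6866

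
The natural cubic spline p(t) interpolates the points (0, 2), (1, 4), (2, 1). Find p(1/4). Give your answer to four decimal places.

Put M_i = p'' at the i-th knot. Here h = (1, 1) and Δ = (2, -3), so the interior equations h_(i-1)·M_(i-1) + 2(h_(i-1)+h_i)·M_i + h_i·M_(i+1) = 6(Δ_i − Δ_(i-1)) read
  1·M_0 + 4·M_1 + 1·M_2 = 6(Δ_1 - Δ_0) = -30
Natural end conditions: M_0 = M_2 = 0.
Solving: M_0 = 0, M_1 = -15/2, M_2 = 0.
On [0, 1], p(t) = 2 + 13/4·t + 0·t² - 5/4·t³.
With t = 1/4: p(1/4) = 715/256.

2.7930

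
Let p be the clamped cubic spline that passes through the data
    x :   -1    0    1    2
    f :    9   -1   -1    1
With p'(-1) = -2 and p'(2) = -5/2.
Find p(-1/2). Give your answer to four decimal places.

Put m_i = p'' at the i-th knot. Here h = (1, 1, 1) and Δ = (-10, 0, 2), so the interior equations h_(i-1)·m_(i-1) + 2(h_(i-1)+h_i)·m_i + h_i·m_(i+1) = 6(Δ_i − Δ_(i-1)) read
  1·m_0 + 4·m_1 + 1·m_2 = 6(Δ_1 - Δ_0) = 60
  1·m_1 + 4·m_2 + 1·m_3 = 6(Δ_2 - Δ_1) = 12
Clamped end conditions give two more equations: 2h_0·m_0 + h_0·m_1 = 6(Δ_0 - p'(-1)) = -48 and h_2·m_2 + 2h_2·m_3 = 6(p'(2) - Δ_2) = -27.
Solving the tridiagonal system: m_0 = -539/15, m_1 = 358/15, m_2 = 7/15, m_3 = -206/15.
On [-1, 0], p(x) = 9 - 2·(x + 1) - 539/30·(x + 1)² + 299/30·(x + 1)³.
With (x + 1) = 1/2: p(-1/2) = 1141/240.

4.7542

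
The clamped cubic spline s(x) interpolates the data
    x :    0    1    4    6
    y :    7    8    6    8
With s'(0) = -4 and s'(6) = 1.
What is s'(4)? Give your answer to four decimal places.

-0.2821

Let σ_i = s''(x_i). Step sizes h_i = 1, 3, 2; slopes of the chords Δ_i = (y_(i+1) - y_i)/h_i = 1, -2/3, 1.
  1·σ_0 + 8·σ_1 + 3·σ_2 = 6(Δ_1 - Δ_0) = -10
  3·σ_1 + 10·σ_2 + 2·σ_3 = 6(Δ_2 - Δ_1) = 10
Clamped end conditions give two more equations: 2h_0·σ_0 + h_0·σ_1 = 6(Δ_0 - s'(0)) = 30 and h_2·σ_2 + 2h_2·σ_3 = 6(s'(6) - Δ_2) = 0.
Hence σ_0 = 670/39, σ_1 = -170/39, σ_2 = 100/39, σ_3 = -50/39.
On [4, 6], s'(x) = b_2 + 2c_2·(x - 4) + 3d_2·(x - 4)² with b_2 = Δ_2 - h_2(2σ_2 + σ_3)/6 = -11/39, c_2 = σ_2/2 = 50/39, d_2 = (σ_3 - σ_2)/(6h_2) = -25/78. So s'(4) = -11/39.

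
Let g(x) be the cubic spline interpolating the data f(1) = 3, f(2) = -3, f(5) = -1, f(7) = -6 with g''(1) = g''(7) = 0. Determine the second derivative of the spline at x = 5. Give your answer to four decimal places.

With M_i denoting the second derivative at x_i, h_i = 1, 3, 2, and Δ_i = (y_(i+1) − y_i)/h_i = -6, 2/3, -5/2:
  1·M_0 + 8·M_1 + 3·M_2 = 6(Δ_1 - Δ_0) = 40
  3·M_1 + 10·M_2 + 2·M_3 = 6(Δ_2 - Δ_1) = -19
Natural end conditions: M_0 = M_3 = 0.
Solving: M_0 = 0, M_1 = 457/71, M_2 = -272/71, M_3 = 0.

-3.8310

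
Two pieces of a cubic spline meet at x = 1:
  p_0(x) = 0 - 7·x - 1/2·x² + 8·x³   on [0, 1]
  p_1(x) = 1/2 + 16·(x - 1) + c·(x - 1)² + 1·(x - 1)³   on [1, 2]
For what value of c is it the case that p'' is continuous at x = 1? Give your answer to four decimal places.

23.5000

p_0''(x) = -1 + 48·x, so p_0''(1) = 47. On the right, p_1''(1) = 2c, so c = 47/2.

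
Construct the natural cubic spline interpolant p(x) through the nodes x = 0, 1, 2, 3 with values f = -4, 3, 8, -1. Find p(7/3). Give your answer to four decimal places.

6.3333

Put σ_i = p'' at the i-th knot. Here h = (1, 1, 1) and Δ = (7, 5, -9), so the interior equations h_(i-1)·σ_(i-1) + 2(h_(i-1)+h_i)·σ_i + h_i·σ_(i+1) = 6(Δ_i − Δ_(i-1)) read
  1·σ_0 + 4·σ_1 + 1·σ_2 = 6(Δ_1 - Δ_0) = -12
  1·σ_1 + 4·σ_2 + 1·σ_3 = 6(Δ_2 - Δ_1) = -84
Natural end conditions: σ_0 = σ_3 = 0.
Hence σ_0 = 0, σ_1 = 12/5, σ_2 = -108/5, σ_3 = 0.
On [2, 3], p(x) = 8 - 9/5·(x - 2) - 54/5·(x - 2)² + 18/5·(x - 2)³.
With (x - 2) = 1/3: p(7/3) = 19/3.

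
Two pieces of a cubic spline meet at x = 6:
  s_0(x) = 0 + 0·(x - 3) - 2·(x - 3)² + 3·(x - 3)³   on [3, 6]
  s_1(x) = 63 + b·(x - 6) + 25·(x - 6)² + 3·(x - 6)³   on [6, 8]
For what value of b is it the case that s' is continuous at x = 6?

69

s_0'(x) = 0 - 4·(x - 3) + 9·(x - 3)², so s_0'(6) = 69. On the right, s_1'(6) = b, so b = 69.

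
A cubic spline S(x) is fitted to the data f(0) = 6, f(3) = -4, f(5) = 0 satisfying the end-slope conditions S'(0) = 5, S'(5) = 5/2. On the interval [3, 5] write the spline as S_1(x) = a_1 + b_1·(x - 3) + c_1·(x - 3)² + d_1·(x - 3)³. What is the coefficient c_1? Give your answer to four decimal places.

3.7000

Let σ_i = S''(x_i). Step sizes h_i = 3, 2; slopes of the chords Δ_i = (y_(i+1) - y_i)/h_i = -10/3, 2.
  3·σ_0 + 10·σ_1 + 2·σ_2 = 6(Δ_1 - Δ_0) = 32
Clamped end conditions give two more equations: 2h_0·σ_0 + h_0·σ_1 = 6(Δ_0 - S'(0)) = -50 and h_1·σ_1 + 2h_1·σ_2 = 6(S'(5) - Δ_1) = 3.
Solving the tridiagonal system: σ_0 = -361/30, σ_1 = 37/5, σ_2 = -59/20.
On [3, 5], with S_1(x) = a_1 + b_1·(x - 3) + c_1·(x - 3)² + d_1·(x - 3)³: c_1 = σ_1/2 = 37/10, d_1 = (σ_2 - σ_1)/(6h_1) = -69/80, b_1 = Δ_1 - h_1(2σ_1 + σ_2)/6 = -39/20.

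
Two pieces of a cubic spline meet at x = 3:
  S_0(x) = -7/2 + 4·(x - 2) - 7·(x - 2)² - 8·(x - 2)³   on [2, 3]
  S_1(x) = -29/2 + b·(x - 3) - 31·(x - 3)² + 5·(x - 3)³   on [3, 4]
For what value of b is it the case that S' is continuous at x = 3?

S_0'(x) = 4 - 14·(x - 2) - 24·(x - 2)², so S_0'(3) = -34. On the right, S_1'(3) = b, so b = -34.

-34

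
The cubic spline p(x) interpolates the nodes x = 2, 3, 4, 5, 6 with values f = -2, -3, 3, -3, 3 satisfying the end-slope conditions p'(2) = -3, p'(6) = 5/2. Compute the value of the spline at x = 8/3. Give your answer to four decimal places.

-3.6706

Let σ_i = p''(x_i). Step sizes h_i = 1, 1, 1, 1; slopes of the chords Δ_i = (y_(i+1) - y_i)/h_i = -1, 6, -6, 6.
  1·σ_0 + 4·σ_1 + 1·σ_2 = 6(Δ_1 - Δ_0) = 42
  1·σ_1 + 4·σ_2 + 1·σ_3 = 6(Δ_2 - Δ_1) = -72
  1·σ_2 + 4·σ_3 + 1·σ_4 = 6(Δ_3 - Δ_2) = 72
Clamped end conditions give two more equations: 2h_0·σ_0 + h_0·σ_1 = 6(Δ_0 - p'(2)) = 12 and h_3·σ_3 + 2h_3·σ_4 = 6(p'(6) - Δ_3) = -21.
Solving the tridiagonal system: σ_0 = -199/56, σ_1 = 535/28, σ_2 = -247/8, σ_3 = 907/28, σ_4 = -1495/56.
On [2, 3], p(x) = -2 - 3·(x - 2) - 199/112·(x - 2)² + 423/112·(x - 2)³.
With (x - 2) = 2/3: p(8/3) = -925/252.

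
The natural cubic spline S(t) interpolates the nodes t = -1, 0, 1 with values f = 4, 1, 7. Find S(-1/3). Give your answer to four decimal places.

1.1667

Put M_i = S'' at the i-th knot. Here h = (1, 1) and Δ = (-3, 6), so the interior equations h_(i-1)·M_(i-1) + 2(h_(i-1)+h_i)·M_i + h_i·M_(i+1) = 6(Δ_i − Δ_(i-1)) read
  1·M_0 + 4·M_1 + 1·M_2 = 6(Δ_1 - Δ_0) = 54
Natural end conditions: M_0 = M_2 = 0.
Forward elimination and back-substitution give M_0 = 0, M_1 = 27/2, M_2 = 0.
On [-1, 0], S(t) = 4 - 21/4·(t + 1) + 0·(t + 1)² + 9/4·(t + 1)³.
With (t + 1) = 2/3: S(-1/3) = 7/6.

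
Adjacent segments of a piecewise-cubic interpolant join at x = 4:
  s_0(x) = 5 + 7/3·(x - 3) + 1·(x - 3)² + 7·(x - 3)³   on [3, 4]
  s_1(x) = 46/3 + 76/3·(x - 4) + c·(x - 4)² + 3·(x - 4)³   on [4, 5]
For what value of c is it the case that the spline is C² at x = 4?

s_0''(x) = 2 + 42·(x - 3), so s_0''(4) = 44. On the right, s_1''(4) = 2c, so c = 22.

22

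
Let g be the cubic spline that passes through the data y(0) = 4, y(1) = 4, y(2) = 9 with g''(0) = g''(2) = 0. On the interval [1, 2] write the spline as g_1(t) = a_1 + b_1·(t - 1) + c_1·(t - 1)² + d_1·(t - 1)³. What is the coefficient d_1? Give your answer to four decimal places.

Write M_i for g''(x_i). With h_i = 1, 1 and divided differences Δ_i = 0, 5, the continuity of g' gives the tridiagonal system
  1·M_0 + 4·M_1 + 1·M_2 = 6(Δ_1 - Δ_0) = 30
Natural end conditions: M_0 = M_2 = 0.
Hence M_0 = 0, M_1 = 15/2, M_2 = 0.
On [1, 2], with g_1(t) = a_1 + b_1·(t - 1) + c_1·(t - 1)² + d_1·(t - 1)³: c_1 = M_1/2 = 15/4, d_1 = (M_2 - M_1)/(6h_1) = -5/4, b_1 = Δ_1 - h_1(2M_1 + M_2)/6 = 5/2.

-1.2500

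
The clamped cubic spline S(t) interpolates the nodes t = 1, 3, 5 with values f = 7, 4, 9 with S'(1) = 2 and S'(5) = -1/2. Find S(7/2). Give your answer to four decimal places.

With M_i denoting the second derivative at x_i, h_i = 2, 2, and Δ_i = (y_(i+1) − y_i)/h_i = -3/2, 5/2:
  2·M_0 + 8·M_1 + 2·M_2 = 6(Δ_1 - Δ_0) = 24
Clamped end conditions give two more equations: 2h_0·M_0 + h_0·M_1 = 6(Δ_0 - S'(1)) = -21 and h_1·M_1 + 2h_1·M_2 = 6(S'(5) - Δ_1) = -18.
Forward elimination and back-substitution give M_0 = -71/8, M_1 = 29/4, M_2 = -65/8.
On [3, 5], S(t) = 4 + 3/8·(t - 3) + 29/8·(t - 3)² - 41/32·(t - 3)³.
With (t - 3) = 1/2: S(7/2) = 1263/256.

4.9336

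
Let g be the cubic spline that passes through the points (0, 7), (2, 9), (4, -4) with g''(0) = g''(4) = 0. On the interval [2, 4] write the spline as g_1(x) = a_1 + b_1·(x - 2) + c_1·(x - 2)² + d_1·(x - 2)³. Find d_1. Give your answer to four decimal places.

0.4688

Write σ_i for g''(x_i). With h_i = 2, 2 and divided differences Δ_i = 1, -13/2, the continuity of g' gives the tridiagonal system
  2·σ_0 + 8·σ_1 + 2·σ_2 = 6(Δ_1 - Δ_0) = -45
Natural end conditions: σ_0 = σ_2 = 0.
Solving: σ_0 = 0, σ_1 = -45/8, σ_2 = 0.
On [2, 4], with g_1(x) = a_1 + b_1·(x - 2) + c_1·(x - 2)² + d_1·(x - 2)³: c_1 = σ_1/2 = -45/16, d_1 = (σ_2 - σ_1)/(6h_1) = 15/32, b_1 = Δ_1 - h_1(2σ_1 + σ_2)/6 = -11/4.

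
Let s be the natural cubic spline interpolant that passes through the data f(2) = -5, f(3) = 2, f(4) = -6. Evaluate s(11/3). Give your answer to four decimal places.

-2.2222

Let m_i = s''(x_i). Step sizes h_i = 1, 1; slopes of the chords Δ_i = (y_(i+1) - y_i)/h_i = 7, -8.
  1·m_0 + 4·m_1 + 1·m_2 = 6(Δ_1 - Δ_0) = -90
Natural end conditions: m_0 = m_2 = 0.
Forward elimination and back-substitution give m_0 = 0, m_1 = -45/2, m_2 = 0.
On [3, 4], s(x) = 2 - 1/2·(x - 3) - 45/4·(x - 3)² + 15/4·(x - 3)³.
With (x - 3) = 2/3: s(11/3) = -20/9.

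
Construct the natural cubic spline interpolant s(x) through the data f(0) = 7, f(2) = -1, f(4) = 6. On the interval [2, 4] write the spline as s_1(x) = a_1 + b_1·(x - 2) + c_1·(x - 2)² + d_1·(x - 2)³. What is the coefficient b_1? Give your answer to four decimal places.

Put m_i = s'' at the i-th knot. Here h = (2, 2) and Δ = (-4, 7/2), so the interior equations h_(i-1)·m_(i-1) + 2(h_(i-1)+h_i)·m_i + h_i·m_(i+1) = 6(Δ_i − Δ_(i-1)) read
  2·m_0 + 8·m_1 + 2·m_2 = 6(Δ_1 - Δ_0) = 45
Natural end conditions: m_0 = m_2 = 0.
Hence m_0 = 0, m_1 = 45/8, m_2 = 0.
On [2, 4], with s_1(x) = a_1 + b_1·(x - 2) + c_1·(x - 2)² + d_1·(x - 2)³: c_1 = m_1/2 = 45/16, d_1 = (m_2 - m_1)/(6h_1) = -15/32, b_1 = Δ_1 - h_1(2m_1 + m_2)/6 = -1/4.

-0.2500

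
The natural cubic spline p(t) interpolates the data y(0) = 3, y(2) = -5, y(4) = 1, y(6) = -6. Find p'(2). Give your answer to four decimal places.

With M_i denoting the second derivative at x_i, h_i = 2, 2, 2, and Δ_i = (y_(i+1) − y_i)/h_i = -4, 3, -7/2:
  2·M_0 + 8·M_1 + 2·M_2 = 6(Δ_1 - Δ_0) = 42
  2·M_1 + 8·M_2 + 2·M_3 = 6(Δ_2 - Δ_1) = -39
Natural end conditions: M_0 = M_3 = 0.
Forward elimination and back-substitution give M_0 = 0, M_1 = 69/10, M_2 = -33/5, M_3 = 0.
On [2, 4], p'(t) = b_1 + 2c_1·(t - 2) + 3d_1·(t - 2)² with b_1 = Δ_1 - h_1(2M_1 + M_2)/6 = 3/5, c_1 = M_1/2 = 69/20, d_1 = (M_2 - M_1)/(6h_1) = -9/8. So p'(2) = 3/5.

0.6000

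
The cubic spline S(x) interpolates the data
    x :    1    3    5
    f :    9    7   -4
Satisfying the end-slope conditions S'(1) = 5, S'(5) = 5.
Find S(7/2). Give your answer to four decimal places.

2.7383

Let M_i = S''(x_i). Step sizes h_i = 2, 2; slopes of the chords Δ_i = (y_(i+1) - y_i)/h_i = -1, -11/2.
  2·M_0 + 8·M_1 + 2·M_2 = 6(Δ_1 - Δ_0) = -27
Clamped end conditions give two more equations: 2h_0·M_0 + h_0·M_1 = 6(Δ_0 - S'(1)) = -36 and h_1·M_1 + 2h_1·M_2 = 6(S'(5) - Δ_1) = 63.
Forward elimination and back-substitution give M_0 = -45/8, M_1 = -27/4, M_2 = 153/8.
On [3, 5], S(x) = 7 - 59/8·(x - 3) - 27/8·(x - 3)² + 69/32·(x - 3)³.
With (x - 3) = 1/2: S(7/2) = 701/256.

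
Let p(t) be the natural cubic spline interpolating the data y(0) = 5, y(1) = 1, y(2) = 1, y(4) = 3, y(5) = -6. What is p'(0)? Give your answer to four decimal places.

Write M_i for p''(x_i). With h_i = 1, 1, 2, 1 and divided differences Δ_i = -4, 0, 1, -9, the continuity of p' gives the tridiagonal system
  1·M_0 + 4·M_1 + 1·M_2 = 6(Δ_1 - Δ_0) = 24
  1·M_1 + 6·M_2 + 2·M_3 = 6(Δ_2 - Δ_1) = 6
  2·M_2 + 6·M_3 + 1·M_4 = 6(Δ_3 - Δ_2) = -60
Natural end conditions: M_0 = M_4 = 0.
Hence M_0 = 0, M_1 = 306/61, M_2 = 240/61, M_3 = -690/61, M_4 = 0.
On [0, 1], p'(t) = b_0 + 2c_0·t + 3d_0·t² with b_0 = Δ_0 - h_0(2M_0 + M_1)/6 = -295/61, c_0 = M_0/2 = 0, d_0 = (M_1 - M_0)/(6h_0) = 51/61. So p'(0) = -295/61.

-4.8361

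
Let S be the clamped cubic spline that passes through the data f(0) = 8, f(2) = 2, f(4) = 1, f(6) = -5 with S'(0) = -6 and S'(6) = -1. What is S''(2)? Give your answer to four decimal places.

Put m_i = S'' at the i-th knot. Here h = (2, 2, 2) and Δ = (-3, -1/2, -3), so the interior equations h_(i-1)·m_(i-1) + 2(h_(i-1)+h_i)·m_i + h_i·m_(i+1) = 6(Δ_i − Δ_(i-1)) read
  2·m_0 + 8·m_1 + 2·m_2 = 6(Δ_1 - Δ_0) = 15
  2·m_1 + 8·m_2 + 2·m_3 = 6(Δ_2 - Δ_1) = -15
Clamped end conditions give two more equations: 2h_0·m_0 + h_0·m_1 = 6(Δ_0 - S'(0)) = 18 and h_2·m_2 + 2h_2·m_3 = 6(S'(6) - Δ_2) = 12.
Solving: m_0 = 107/30, m_1 = 28/15, m_2 = -53/15, m_3 = 143/30.

1.8667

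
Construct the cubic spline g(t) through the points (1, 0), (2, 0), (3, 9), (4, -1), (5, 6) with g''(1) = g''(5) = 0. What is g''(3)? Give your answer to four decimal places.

Let m_i = g''(x_i). Step sizes h_i = 1, 1, 1, 1; slopes of the chords Δ_i = (y_(i+1) - y_i)/h_i = 0, 9, -10, 7.
  1·m_0 + 4·m_1 + 1·m_2 = 6(Δ_1 - Δ_0) = 54
  1·m_1 + 4·m_2 + 1·m_3 = 6(Δ_2 - Δ_1) = -114
  1·m_2 + 4·m_3 + 1·m_4 = 6(Δ_3 - Δ_2) = 102
Natural end conditions: m_0 = m_4 = 0.
Forward elimination and back-substitution give m_0 = 0, m_1 = 171/7, m_2 = -306/7, m_3 = 255/7, m_4 = 0.

-43.7143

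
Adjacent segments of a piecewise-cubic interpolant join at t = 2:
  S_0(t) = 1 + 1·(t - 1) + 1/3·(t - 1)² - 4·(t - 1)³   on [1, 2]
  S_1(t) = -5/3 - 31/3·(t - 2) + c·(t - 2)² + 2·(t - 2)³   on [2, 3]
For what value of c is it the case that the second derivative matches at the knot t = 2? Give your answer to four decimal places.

S_0''(t) = 2/3 - 24·(t - 1), so S_0''(2) = -70/3. On the right, S_1''(2) = 2c, so c = -35/3.

-11.6667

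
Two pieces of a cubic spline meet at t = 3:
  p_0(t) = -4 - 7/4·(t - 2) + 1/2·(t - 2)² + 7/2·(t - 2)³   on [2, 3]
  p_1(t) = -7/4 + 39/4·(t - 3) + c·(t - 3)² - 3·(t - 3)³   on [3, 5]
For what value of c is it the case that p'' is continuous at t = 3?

11

p_0''(t) = 1 + 21·(t - 2), so p_0''(3) = 22. On the right, p_1''(3) = 2c, so c = 11.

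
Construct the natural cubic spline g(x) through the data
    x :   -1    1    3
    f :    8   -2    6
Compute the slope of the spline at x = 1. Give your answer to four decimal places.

-0.5000

Write m_i for g''(x_i). With h_i = 2, 2 and divided differences Δ_i = -5, 4, the continuity of g' gives the tridiagonal system
  2·m_0 + 8·m_1 + 2·m_2 = 6(Δ_1 - Δ_0) = 54
Natural end conditions: m_0 = m_2 = 0.
Forward elimination and back-substitution give m_0 = 0, m_1 = 27/4, m_2 = 0.
On [1, 3], g'(x) = b_1 + 2c_1·(x - 1) + 3d_1·(x - 1)² with b_1 = Δ_1 - h_1(2m_1 + m_2)/6 = -1/2, c_1 = m_1/2 = 27/8, d_1 = (m_2 - m_1)/(6h_1) = -9/16. So g'(1) = -1/2.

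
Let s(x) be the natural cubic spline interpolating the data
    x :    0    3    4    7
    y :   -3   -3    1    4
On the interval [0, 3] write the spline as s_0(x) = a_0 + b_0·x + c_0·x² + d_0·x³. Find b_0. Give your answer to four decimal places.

-1.6667

Put M_i = s'' at the i-th knot. Here h = (3, 1, 3) and Δ = (0, 4, 1), so the interior equations h_(i-1)·M_(i-1) + 2(h_(i-1)+h_i)·M_i + h_i·M_(i+1) = 6(Δ_i − Δ_(i-1)) read
  3·M_0 + 8·M_1 + 1·M_2 = 6(Δ_1 - Δ_0) = 24
  1·M_1 + 8·M_2 + 3·M_3 = 6(Δ_2 - Δ_1) = -18
Natural end conditions: M_0 = M_3 = 0.
Solving the tridiagonal system: M_0 = 0, M_1 = 10/3, M_2 = -8/3, M_3 = 0.
On [0, 3], with s_0(x) = a_0 + b_0·x + c_0·x² + d_0·x³: c_0 = M_0/2 = 0, d_0 = (M_1 - M_0)/(6h_0) = 5/27, b_0 = Δ_0 - h_0(2M_0 + M_1)/6 = -5/3.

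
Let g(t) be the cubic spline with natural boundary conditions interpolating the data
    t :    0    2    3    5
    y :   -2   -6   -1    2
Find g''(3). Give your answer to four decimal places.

With M_i denoting the second derivative at x_i, h_i = 2, 1, 2, and Δ_i = (y_(i+1) − y_i)/h_i = -2, 5, 3/2:
  2·M_0 + 6·M_1 + 1·M_2 = 6(Δ_1 - Δ_0) = 42
  1·M_1 + 6·M_2 + 2·M_3 = 6(Δ_2 - Δ_1) = -21
Natural end conditions: M_0 = M_3 = 0.
Hence M_0 = 0, M_1 = 39/5, M_2 = -24/5, M_3 = 0.

-4.8000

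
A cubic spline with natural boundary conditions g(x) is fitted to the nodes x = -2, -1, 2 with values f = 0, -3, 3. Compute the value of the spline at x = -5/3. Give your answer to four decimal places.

-1.1852

Write m_i for g''(x_i). With h_i = 1, 3 and divided differences Δ_i = -3, 2, the continuity of g' gives the tridiagonal system
  1·m_0 + 8·m_1 + 3·m_2 = 6(Δ_1 - Δ_0) = 30
Natural end conditions: m_0 = m_2 = 0.
Solving the tridiagonal system: m_0 = 0, m_1 = 15/4, m_2 = 0.
On [-2, -1], g(x) = 0 - 29/8·(x + 2) + 0·(x + 2)² + 5/8·(x + 2)³.
With (x + 2) = 1/3: g(-5/3) = -32/27.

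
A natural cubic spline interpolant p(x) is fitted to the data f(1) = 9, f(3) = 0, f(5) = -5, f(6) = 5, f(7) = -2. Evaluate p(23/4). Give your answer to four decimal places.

Let M_i = p''(x_i). Step sizes h_i = 2, 2, 1, 1; slopes of the chords Δ_i = (y_(i+1) - y_i)/h_i = -9/2, -5/2, 10, -7.
  2·M_0 + 8·M_1 + 2·M_2 = 6(Δ_1 - Δ_0) = 12
  2·M_1 + 6·M_2 + 1·M_3 = 6(Δ_2 - Δ_1) = 75
  1·M_2 + 4·M_3 + 1·M_4 = 6(Δ_3 - Δ_2) = -102
Natural end conditions: M_0 = M_4 = 0.
Solving the tridiagonal system: M_0 = 0, M_1 = -22/7, M_2 = 130/7, M_3 = -211/7, M_4 = 0.
On [5, 6], p(x) = -5 + 53/6·(x - 5) + 65/7·(x - 5)² - 341/42·(x - 5)³.
With (x - 5) = 3/4: p(23/4) = 3067/896.

3.4230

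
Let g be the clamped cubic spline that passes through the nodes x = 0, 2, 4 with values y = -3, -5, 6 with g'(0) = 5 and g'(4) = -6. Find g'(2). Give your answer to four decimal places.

Write M_i for g''(x_i). With h_i = 2, 2 and divided differences Δ_i = -1, 11/2, the continuity of g' gives the tridiagonal system
  2·M_0 + 8·M_1 + 2·M_2 = 6(Δ_1 - Δ_0) = 39
Clamped end conditions give two more equations: 2h_0·M_0 + h_0·M_1 = 6(Δ_0 - g'(0)) = -36 and h_1·M_1 + 2h_1·M_2 = 6(g'(4) - Δ_1) = -69.
Hence M_0 = -133/8, M_1 = 61/4, M_2 = -199/8.
On [2, 4], g'(x) = b_1 + 2c_1·(x - 2) + 3d_1·(x - 2)² with b_1 = Δ_1 - h_1(2M_1 + M_2)/6 = 29/8, c_1 = M_1/2 = 61/8, d_1 = (M_2 - M_1)/(6h_1) = -107/32. So g'(2) = 29/8.

3.6250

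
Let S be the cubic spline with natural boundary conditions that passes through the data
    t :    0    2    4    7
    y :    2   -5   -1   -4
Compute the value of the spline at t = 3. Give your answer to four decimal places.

-3.5132

Let m_i = S''(x_i). Step sizes h_i = 2, 2, 3; slopes of the chords Δ_i = (y_(i+1) - y_i)/h_i = -7/2, 2, -1.
  2·m_0 + 8·m_1 + 2·m_2 = 6(Δ_1 - Δ_0) = 33
  2·m_1 + 10·m_2 + 3·m_3 = 6(Δ_2 - Δ_1) = -18
Natural end conditions: m_0 = m_3 = 0.
Hence m_0 = 0, m_1 = 183/38, m_2 = -105/38, m_3 = 0.
On [2, 4], S(t) = -5 - 11/38·(t - 2) + 183/76·(t - 2)² - 12/19·(t - 2)³.
With (t - 2) = 1: S(3) = -267/76.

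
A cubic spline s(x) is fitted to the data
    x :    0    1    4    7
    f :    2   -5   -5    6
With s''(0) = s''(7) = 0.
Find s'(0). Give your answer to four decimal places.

Put σ_i = s'' at the i-th knot. Here h = (1, 3, 3) and Δ = (-7, 0, 11/3), so the interior equations h_(i-1)·σ_(i-1) + 2(h_(i-1)+h_i)·σ_i + h_i·σ_(i+1) = 6(Δ_i − Δ_(i-1)) read
  1·σ_0 + 8·σ_1 + 3·σ_2 = 6(Δ_1 - Δ_0) = 42
  3·σ_1 + 12·σ_2 + 3·σ_3 = 6(Δ_2 - Δ_1) = 22
Natural end conditions: σ_0 = σ_3 = 0.
Hence σ_0 = 0, σ_1 = 146/29, σ_2 = 50/87, σ_3 = 0.
On [0, 1], s'(x) = b_0 + 2c_0·x + 3d_0·x² with b_0 = Δ_0 - h_0(2σ_0 + σ_1)/6 = -682/87, c_0 = σ_0/2 = 0, d_0 = (σ_1 - σ_0)/(6h_0) = 73/87. So s'(0) = -682/87.

-7.8391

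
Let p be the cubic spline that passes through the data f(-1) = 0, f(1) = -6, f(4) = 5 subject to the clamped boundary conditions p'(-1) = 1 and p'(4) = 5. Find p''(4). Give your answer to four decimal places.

-1.8667

Write M_i for p''(x_i). With h_i = 2, 3 and divided differences Δ_i = -3, 11/3, the continuity of p' gives the tridiagonal system
  2·M_0 + 10·M_1 + 3·M_2 = 6(Δ_1 - Δ_0) = 40
Clamped end conditions give two more equations: 2h_0·M_0 + h_0·M_1 = 6(Δ_0 - p'(-1)) = -24 and h_1·M_1 + 2h_1·M_2 = 6(p'(4) - Δ_1) = 8.
Hence M_0 = -46/5, M_1 = 32/5, M_2 = -28/15.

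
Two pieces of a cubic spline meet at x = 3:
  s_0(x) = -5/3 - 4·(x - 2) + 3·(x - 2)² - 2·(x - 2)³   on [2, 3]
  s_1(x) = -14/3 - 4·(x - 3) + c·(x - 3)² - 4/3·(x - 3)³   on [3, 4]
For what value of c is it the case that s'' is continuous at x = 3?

-3

s_0''(x) = 6 - 12·(x - 2), so s_0''(3) = -6. On the right, s_1''(3) = 2c, so c = -3.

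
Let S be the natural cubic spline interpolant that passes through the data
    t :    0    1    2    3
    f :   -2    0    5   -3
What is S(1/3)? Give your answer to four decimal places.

Put m_i = S'' at the i-th knot. Here h = (1, 1, 1) and Δ = (2, 5, -8), so the interior equations h_(i-1)·m_(i-1) + 2(h_(i-1)+h_i)·m_i + h_i·m_(i+1) = 6(Δ_i − Δ_(i-1)) read
  1·m_0 + 4·m_1 + 1·m_2 = 6(Δ_1 - Δ_0) = 18
  1·m_1 + 4·m_2 + 1·m_3 = 6(Δ_2 - Δ_1) = -78
Natural end conditions: m_0 = m_3 = 0.
Forward elimination and back-substitution give m_0 = 0, m_1 = 10, m_2 = -22, m_3 = 0.
On [0, 1], S(t) = -2 + 1/3·t + 0·t² + 5/3·t³.
With t = 1/3: S(1/3) = -148/81.

-1.8272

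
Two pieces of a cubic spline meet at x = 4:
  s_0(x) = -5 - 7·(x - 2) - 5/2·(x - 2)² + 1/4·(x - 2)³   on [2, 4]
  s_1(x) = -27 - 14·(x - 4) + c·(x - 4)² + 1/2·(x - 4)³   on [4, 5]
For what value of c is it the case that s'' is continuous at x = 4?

s_0''(x) = -5 + 3/2·(x - 2), so s_0''(4) = -2. On the right, s_1''(4) = 2c, so c = -1.

-1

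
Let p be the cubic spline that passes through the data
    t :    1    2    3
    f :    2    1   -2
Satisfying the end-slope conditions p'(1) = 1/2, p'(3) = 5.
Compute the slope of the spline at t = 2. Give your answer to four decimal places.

-4.3750

Write M_i for p''(x_i). With h_i = 1, 1 and divided differences Δ_i = -1, -3, the continuity of p' gives the tridiagonal system
  1·M_0 + 4·M_1 + 1·M_2 = 6(Δ_1 - Δ_0) = -12
Clamped end conditions give two more equations: 2h_0·M_0 + h_0·M_1 = 6(Δ_0 - p'(1)) = -9 and h_1·M_1 + 2h_1·M_2 = 6(p'(3) - Δ_1) = 48.
Solving: M_0 = 3/4, M_1 = -21/2, M_2 = 117/4.
On [2, 3], p'(t) = b_1 + 2c_1·(t - 2) + 3d_1·(t - 2)² with b_1 = Δ_1 - h_1(2M_1 + M_2)/6 = -35/8, c_1 = M_1/2 = -21/4, d_1 = (M_2 - M_1)/(6h_1) = 53/8. So p'(2) = -35/8.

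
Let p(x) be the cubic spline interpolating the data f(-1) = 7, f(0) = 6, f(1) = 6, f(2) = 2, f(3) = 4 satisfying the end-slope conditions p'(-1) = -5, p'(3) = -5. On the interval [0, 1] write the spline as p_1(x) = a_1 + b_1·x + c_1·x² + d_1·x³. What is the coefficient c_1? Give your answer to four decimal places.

Put m_i = p'' at the i-th knot. Here h = (1, 1, 1, 1) and Δ = (-1, 0, -4, 2), so the interior equations h_(i-1)·m_(i-1) + 2(h_(i-1)+h_i)·m_i + h_i·m_(i+1) = 6(Δ_i − Δ_(i-1)) read
  1·m_0 + 4·m_1 + 1·m_2 = 6(Δ_1 - Δ_0) = 6
  1·m_1 + 4·m_2 + 1·m_3 = 6(Δ_2 - Δ_1) = -24
  1·m_2 + 4·m_3 + 1·m_4 = 6(Δ_3 - Δ_2) = 36
Clamped end conditions give two more equations: 2h_0·m_0 + h_0·m_1 = 6(Δ_0 - p'(-1)) = 24 and h_3·m_3 + 2h_3·m_4 = 6(p'(3) - Δ_3) = -42.
Hence m_0 = 45/4, m_1 = 3/2, m_2 = -45/4, m_3 = 39/2, m_4 = -123/4.
On [0, 1], with p_1(x) = a_1 + b_1·x + c_1·x² + d_1·x³: c_1 = m_1/2 = 3/4, d_1 = (m_2 - m_1)/(6h_1) = -17/8, b_1 = Δ_1 - h_1(2m_1 + m_2)/6 = 11/8.

0.7500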